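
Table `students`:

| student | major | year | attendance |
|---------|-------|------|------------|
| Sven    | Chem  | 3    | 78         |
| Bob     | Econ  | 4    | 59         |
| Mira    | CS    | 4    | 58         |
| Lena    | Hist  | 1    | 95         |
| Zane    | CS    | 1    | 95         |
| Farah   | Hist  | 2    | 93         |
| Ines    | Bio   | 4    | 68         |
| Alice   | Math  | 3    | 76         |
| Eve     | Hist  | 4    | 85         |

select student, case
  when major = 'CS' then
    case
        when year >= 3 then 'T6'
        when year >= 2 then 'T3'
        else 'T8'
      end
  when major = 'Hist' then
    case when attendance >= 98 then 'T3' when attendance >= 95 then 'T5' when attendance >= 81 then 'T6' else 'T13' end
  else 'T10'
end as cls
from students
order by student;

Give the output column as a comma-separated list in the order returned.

T10, T10, T6, T6, T10, T5, T6, T10, T8

student=Alice: major='Math' → outer ELSE → T10
student=Bob: major='Econ' → outer ELSE → T10
student=Eve: major='Hist' → inner[attendance >= 81] → T6
student=Farah: major='Hist' → inner[attendance >= 81] → T6
student=Ines: major='Bio' → outer ELSE → T10
student=Lena: major='Hist' → inner[attendance >= 95] → T5
student=Mira: major='CS' → inner[year >= 3] → T6
student=Sven: major='Chem' → outer ELSE → T10
student=Zane: major='CS' → inner[ELSE] → T8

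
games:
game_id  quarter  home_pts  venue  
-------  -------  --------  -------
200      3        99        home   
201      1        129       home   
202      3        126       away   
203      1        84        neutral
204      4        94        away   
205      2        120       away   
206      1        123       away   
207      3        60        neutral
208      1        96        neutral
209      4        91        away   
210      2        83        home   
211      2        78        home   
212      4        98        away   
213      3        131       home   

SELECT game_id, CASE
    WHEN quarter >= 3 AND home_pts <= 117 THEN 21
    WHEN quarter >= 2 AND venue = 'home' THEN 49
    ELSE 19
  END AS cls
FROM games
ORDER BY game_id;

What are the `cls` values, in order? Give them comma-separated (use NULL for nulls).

21, 19, 19, 19, 21, 19, 19, 21, 19, 21, 49, 49, 21, 49

game_id=200: quarter >= 3 AND home_pts <= 117 → 21
game_id=201: ELSE → 19
game_id=202: ELSE → 19
game_id=203: ELSE → 19
game_id=204: quarter >= 3 AND home_pts <= 117 → 21
game_id=205: ELSE → 19
game_id=206: ELSE → 19
game_id=207: quarter >= 3 AND home_pts <= 117 → 21
game_id=208: ELSE → 19
game_id=209: quarter >= 3 AND home_pts <= 117 → 21
game_id=210: quarter >= 2 AND venue = 'home' → 49
game_id=211: quarter >= 2 AND venue = 'home' → 49
game_id=212: quarter >= 3 AND home_pts <= 117 → 21
game_id=213: quarter >= 2 AND venue = 'home' → 49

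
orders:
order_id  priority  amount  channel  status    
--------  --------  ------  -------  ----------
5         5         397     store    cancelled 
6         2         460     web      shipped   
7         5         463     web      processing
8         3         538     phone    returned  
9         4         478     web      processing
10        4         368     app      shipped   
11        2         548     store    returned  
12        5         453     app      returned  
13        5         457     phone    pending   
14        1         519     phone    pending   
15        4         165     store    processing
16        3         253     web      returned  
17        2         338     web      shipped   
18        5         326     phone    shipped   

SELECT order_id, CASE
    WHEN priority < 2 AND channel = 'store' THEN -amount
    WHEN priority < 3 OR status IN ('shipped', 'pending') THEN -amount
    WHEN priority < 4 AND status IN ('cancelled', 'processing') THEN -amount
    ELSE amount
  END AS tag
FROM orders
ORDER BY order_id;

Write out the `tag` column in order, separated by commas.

397, -460, 463, 538, 478, -368, -548, 453, -457, -519, 165, 253, -338, -326

order_id=5: ELSE → 397
order_id=6: priority < 3 OR status IN ('shipped', 'pending') → -460
order_id=7: ELSE → 463
order_id=8: ELSE → 538
order_id=9: ELSE → 478
order_id=10: priority < 3 OR status IN ('shipped', 'pending') → -368
order_id=11: priority < 3 OR status IN ('shipped', 'pending') → -548
order_id=12: ELSE → 453
order_id=13: priority < 3 OR status IN ('shipped', 'pending') → -457
order_id=14: priority < 3 OR status IN ('shipped', 'pending') → -519
order_id=15: ELSE → 165
order_id=16: ELSE → 253
order_id=17: priority < 3 OR status IN ('shipped', 'pending') → -338
order_id=18: priority < 3 OR status IN ('shipped', 'pending') → -326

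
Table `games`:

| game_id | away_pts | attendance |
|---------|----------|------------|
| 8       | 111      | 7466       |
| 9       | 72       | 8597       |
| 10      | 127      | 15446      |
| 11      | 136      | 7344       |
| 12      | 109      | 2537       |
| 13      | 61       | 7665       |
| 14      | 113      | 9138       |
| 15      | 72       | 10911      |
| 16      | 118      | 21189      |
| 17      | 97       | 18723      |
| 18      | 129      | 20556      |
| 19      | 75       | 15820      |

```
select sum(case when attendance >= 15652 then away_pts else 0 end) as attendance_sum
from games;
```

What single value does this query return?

game_id=8: ✗
game_id=9: ✗
game_id=10: ✗
game_id=11: ✗
game_id=12: ✗
game_id=13: ✗
game_id=14: ✗
game_id=15: ✗
game_id=16: ✓ → 118
game_id=17: ✓ → 97
game_id=18: ✓ → 129
game_id=19: ✓ → 75
attendance_sum = 118 + 97 + 129 + 75 = 419

419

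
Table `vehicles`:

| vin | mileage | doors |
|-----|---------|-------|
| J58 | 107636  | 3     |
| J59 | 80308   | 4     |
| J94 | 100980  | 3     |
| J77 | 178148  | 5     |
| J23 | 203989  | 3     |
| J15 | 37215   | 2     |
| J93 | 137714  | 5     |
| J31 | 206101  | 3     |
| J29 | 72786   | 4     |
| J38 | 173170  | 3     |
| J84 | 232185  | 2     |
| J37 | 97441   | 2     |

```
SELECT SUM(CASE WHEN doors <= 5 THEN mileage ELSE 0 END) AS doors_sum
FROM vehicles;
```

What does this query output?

vin=J58: ✓ → 107636
vin=J59: ✓ → 80308
vin=J94: ✓ → 100980
vin=J77: ✓ → 178148
vin=J23: ✓ → 203989
vin=J15: ✓ → 37215
vin=J93: ✓ → 137714
vin=J31: ✓ → 206101
vin=J29: ✓ → 72786
vin=J38: ✓ → 173170
vin=J84: ✓ → 232185
vin=J37: ✓ → 97441
doors_sum = 107636 + 80308 + 100980 + 178148 + 203989 + 37215 + 137714 + 206101 + 72786 + 173170 + 232185 + 97441 = 1627673

1627673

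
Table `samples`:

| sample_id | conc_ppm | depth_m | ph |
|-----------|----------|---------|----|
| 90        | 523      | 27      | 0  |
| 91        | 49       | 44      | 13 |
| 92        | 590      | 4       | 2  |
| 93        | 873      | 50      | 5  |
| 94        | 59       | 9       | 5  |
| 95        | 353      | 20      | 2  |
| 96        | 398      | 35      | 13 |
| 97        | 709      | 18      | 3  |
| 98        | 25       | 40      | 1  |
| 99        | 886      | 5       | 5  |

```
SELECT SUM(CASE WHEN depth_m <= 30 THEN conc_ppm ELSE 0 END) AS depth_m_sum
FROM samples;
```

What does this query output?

sample_id=90: ✓ → 523
sample_id=91: ✗
sample_id=92: ✓ → 590
sample_id=93: ✗
sample_id=94: ✓ → 59
sample_id=95: ✓ → 353
sample_id=96: ✗
sample_id=97: ✓ → 709
sample_id=98: ✗
sample_id=99: ✓ → 886
depth_m_sum = 523 + 590 + 59 + 353 + 709 + 886 = 3120

3120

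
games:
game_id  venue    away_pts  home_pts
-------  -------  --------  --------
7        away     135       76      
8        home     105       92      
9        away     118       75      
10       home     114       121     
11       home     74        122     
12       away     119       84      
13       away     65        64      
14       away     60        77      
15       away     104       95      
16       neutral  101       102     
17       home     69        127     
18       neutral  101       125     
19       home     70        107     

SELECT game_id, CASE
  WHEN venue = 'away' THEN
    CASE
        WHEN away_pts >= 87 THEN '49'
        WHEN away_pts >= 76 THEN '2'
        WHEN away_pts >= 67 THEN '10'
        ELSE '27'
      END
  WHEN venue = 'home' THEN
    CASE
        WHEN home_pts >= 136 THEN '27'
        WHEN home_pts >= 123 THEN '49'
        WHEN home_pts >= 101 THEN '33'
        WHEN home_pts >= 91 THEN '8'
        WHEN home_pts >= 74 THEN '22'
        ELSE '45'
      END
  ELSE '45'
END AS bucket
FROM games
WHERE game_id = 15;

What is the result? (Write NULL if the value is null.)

49

game_id = 15: venue=away, away_pts=104, home_pts=95.
venue='away' → inner[away_pts >= 87] → 49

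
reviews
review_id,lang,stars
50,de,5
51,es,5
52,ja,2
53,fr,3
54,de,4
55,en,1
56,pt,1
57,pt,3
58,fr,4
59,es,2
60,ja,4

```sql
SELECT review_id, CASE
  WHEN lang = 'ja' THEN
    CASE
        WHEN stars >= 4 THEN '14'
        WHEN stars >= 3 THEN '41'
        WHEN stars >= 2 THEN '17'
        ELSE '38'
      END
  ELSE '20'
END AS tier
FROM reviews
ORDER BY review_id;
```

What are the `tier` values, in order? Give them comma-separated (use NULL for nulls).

review_id=50: lang='de' → outer ELSE → 20
review_id=51: lang='es' → outer ELSE → 20
review_id=52: lang='ja' → inner[stars >= 2] → 17
review_id=53: lang='fr' → outer ELSE → 20
review_id=54: lang='de' → outer ELSE → 20
review_id=55: lang='en' → outer ELSE → 20
review_id=56: lang='pt' → outer ELSE → 20
review_id=57: lang='pt' → outer ELSE → 20
review_id=58: lang='fr' → outer ELSE → 20
review_id=59: lang='es' → outer ELSE → 20
review_id=60: lang='ja' → inner[stars >= 4] → 14

20, 20, 17, 20, 20, 20, 20, 20, 20, 20, 14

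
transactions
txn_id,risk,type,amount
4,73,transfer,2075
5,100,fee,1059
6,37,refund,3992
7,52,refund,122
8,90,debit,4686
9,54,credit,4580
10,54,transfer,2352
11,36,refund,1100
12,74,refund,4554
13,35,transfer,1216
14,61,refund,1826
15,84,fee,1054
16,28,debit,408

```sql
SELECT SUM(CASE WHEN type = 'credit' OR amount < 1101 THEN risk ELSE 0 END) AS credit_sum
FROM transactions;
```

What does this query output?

txn_id=4: ✗
txn_id=5: ✓ → 100
txn_id=6: ✗
txn_id=7: ✓ → 52
txn_id=8: ✗
txn_id=9: ✓ → 54
txn_id=10: ✗
txn_id=11: ✓ → 36
txn_id=12: ✗
txn_id=13: ✗
txn_id=14: ✗
txn_id=15: ✓ → 84
txn_id=16: ✓ → 28
credit_sum = 100 + 52 + 54 + 36 + 84 + 28 = 354

354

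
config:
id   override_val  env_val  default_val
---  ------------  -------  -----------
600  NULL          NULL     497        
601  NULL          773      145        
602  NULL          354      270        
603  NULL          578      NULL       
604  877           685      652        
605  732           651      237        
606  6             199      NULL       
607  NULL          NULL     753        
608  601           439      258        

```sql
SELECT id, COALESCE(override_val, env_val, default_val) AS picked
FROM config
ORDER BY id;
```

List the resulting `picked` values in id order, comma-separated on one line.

id=600: override_val=NULL, env_val=NULL, default_val=497 → 497
id=601: override_val=NULL, env_val=773 → 773
id=602: override_val=NULL, env_val=354 → 354
id=603: override_val=NULL, env_val=578 → 578
id=604: override_val=877 → 877
id=605: override_val=732 → 732
id=606: override_val=6 → 6
id=607: override_val=NULL, env_val=NULL, default_val=753 → 753
id=608: override_val=601 → 601

497, 773, 354, 578, 877, 732, 6, 753, 601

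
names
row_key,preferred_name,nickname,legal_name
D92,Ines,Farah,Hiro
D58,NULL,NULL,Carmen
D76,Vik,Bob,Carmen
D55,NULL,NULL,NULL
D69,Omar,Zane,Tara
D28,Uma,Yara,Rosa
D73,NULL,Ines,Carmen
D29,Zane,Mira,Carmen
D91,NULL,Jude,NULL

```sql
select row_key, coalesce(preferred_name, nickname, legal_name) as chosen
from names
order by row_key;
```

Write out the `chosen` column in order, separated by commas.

Uma, Zane, NULL, Carmen, Omar, Ines, Vik, Jude, Ines

row_key=D28: preferred_name=Uma → Uma
row_key=D29: preferred_name=Zane → Zane
row_key=D55: preferred_name=NULL, nickname=NULL, legal_name=NULL (all NULL) → NULL
row_key=D58: preferred_name=NULL, nickname=NULL, legal_name=Carmen → Carmen
row_key=D69: preferred_name=Omar → Omar
row_key=D73: preferred_name=NULL, nickname=Ines → Ines
row_key=D76: preferred_name=Vik → Vik
row_key=D91: preferred_name=NULL, nickname=Jude → Jude
row_key=D92: preferred_name=Ines → Ines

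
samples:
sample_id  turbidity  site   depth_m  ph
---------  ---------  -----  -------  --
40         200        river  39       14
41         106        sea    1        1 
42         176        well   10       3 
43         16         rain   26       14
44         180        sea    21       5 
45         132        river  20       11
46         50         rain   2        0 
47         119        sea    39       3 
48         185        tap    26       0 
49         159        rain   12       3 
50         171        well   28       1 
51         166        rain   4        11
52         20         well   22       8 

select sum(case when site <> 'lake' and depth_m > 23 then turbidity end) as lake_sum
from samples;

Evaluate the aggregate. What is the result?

sample_id=40: ✓ → 200
sample_id=41: ✗
sample_id=42: ✗
sample_id=43: ✓ → 16
sample_id=44: ✗
sample_id=45: ✗
sample_id=46: ✗
sample_id=47: ✓ → 119
sample_id=48: ✓ → 185
sample_id=49: ✗
sample_id=50: ✓ → 171
sample_id=51: ✗
sample_id=52: ✗
lake_sum = 200 + 16 + 119 + 185 + 171 = 691

691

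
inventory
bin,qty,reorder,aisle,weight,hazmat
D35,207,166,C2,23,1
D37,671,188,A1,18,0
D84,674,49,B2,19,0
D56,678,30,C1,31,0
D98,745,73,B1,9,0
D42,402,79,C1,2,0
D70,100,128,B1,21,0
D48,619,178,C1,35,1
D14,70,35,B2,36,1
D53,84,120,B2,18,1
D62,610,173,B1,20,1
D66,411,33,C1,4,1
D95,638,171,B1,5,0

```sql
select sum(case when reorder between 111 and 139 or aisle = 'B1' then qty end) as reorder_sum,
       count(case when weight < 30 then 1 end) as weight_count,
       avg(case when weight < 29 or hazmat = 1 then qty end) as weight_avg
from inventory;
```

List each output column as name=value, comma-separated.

[reorder_sum: reorder between 111 and 139 or aisle = 'B1']
bin=D35: ✗
bin=D37: ✗
bin=D84: ✗
bin=D56: ✗
bin=D98: ✓ → 745
bin=D42: ✗
bin=D70: ✓ → 100
bin=D48: ✗
bin=D14: ✗
bin=D53: ✓ → 84
bin=D62: ✓ → 610
bin=D66: ✗
bin=D95: ✓ → 638
reorder_sum = 745 + 100 + 84 + 610 + 638 = 2177
—
[weight_count: weight < 30]
bin=D35: ✓ → 1
bin=D37: ✓ → 1
bin=D84: ✓ → 1
bin=D56: ✗
bin=D98: ✓ → 1
bin=D42: ✓ → 1
bin=D70: ✓ → 1
bin=D48: ✗
bin=D14: ✗
bin=D53: ✓ → 1
bin=D62: ✓ → 1
bin=D66: ✓ → 1
bin=D95: ✓ → 1
weight_count = COUNT(1, 1, 1, 1, 1, 1, 1, 1, 1, 1) = 10
—
[weight_avg: weight < 29 or hazmat = 1]
bin=D35: ✓ → 207
bin=D37: ✓ → 671
bin=D84: ✓ → 674
bin=D56: ✗
bin=D98: ✓ → 745
bin=D42: ✓ → 402
bin=D70: ✓ → 100
bin=D48: ✓ → 619
bin=D14: ✓ → 70
bin=D53: ✓ → 84
bin=D62: ✓ → 610
bin=D66: ✓ → 411
bin=D95: ✓ → 638
weight_avg = (207 + 671 + 674 + 745 + 402 + 100 + 619 + 70 + 84 + 610 + 411 + 638) / 12 = 435.9166666667

reorder_sum=2177, weight_count=10, weight_avg=435.9166666667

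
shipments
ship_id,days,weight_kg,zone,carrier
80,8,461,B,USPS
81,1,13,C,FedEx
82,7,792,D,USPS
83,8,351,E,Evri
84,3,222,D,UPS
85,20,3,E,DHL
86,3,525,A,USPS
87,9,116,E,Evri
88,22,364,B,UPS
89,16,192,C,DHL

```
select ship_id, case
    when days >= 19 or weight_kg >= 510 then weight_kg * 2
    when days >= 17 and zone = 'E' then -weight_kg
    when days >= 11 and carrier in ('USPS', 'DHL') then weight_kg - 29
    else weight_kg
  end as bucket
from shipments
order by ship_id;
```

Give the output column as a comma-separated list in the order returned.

ship_id=80: ELSE → 461
ship_id=81: ELSE → 13
ship_id=82: days >= 19 or weight_kg >= 510 → 1584
ship_id=83: ELSE → 351
ship_id=84: ELSE → 222
ship_id=85: days >= 19 or weight_kg >= 510 → 6
ship_id=86: days >= 19 or weight_kg >= 510 → 1050
ship_id=87: ELSE → 116
ship_id=88: days >= 19 or weight_kg >= 510 → 728
ship_id=89: days >= 11 and carrier in ('USPS', 'DHL') → 163

461, 13, 1584, 351, 222, 6, 1050, 116, 728, 163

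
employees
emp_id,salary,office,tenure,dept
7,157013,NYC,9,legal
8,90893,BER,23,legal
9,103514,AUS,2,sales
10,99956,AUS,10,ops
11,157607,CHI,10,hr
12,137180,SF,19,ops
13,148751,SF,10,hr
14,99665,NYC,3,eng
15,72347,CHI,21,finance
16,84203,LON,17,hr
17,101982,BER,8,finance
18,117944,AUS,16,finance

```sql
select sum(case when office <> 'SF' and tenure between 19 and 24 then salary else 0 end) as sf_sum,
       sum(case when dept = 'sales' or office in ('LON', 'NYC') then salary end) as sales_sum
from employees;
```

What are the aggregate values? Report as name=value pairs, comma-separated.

[sf_sum: office <> 'SF' and tenure between 19 and 24]
emp_id=7: ✗
emp_id=8: ✓ → 90893
emp_id=9: ✗
emp_id=10: ✗
emp_id=11: ✗
emp_id=12: ✗
emp_id=13: ✗
emp_id=14: ✗
emp_id=15: ✓ → 72347
emp_id=16: ✗
emp_id=17: ✗
emp_id=18: ✗
sf_sum = 90893 + 72347 = 163240
—
[sales_sum: dept = 'sales' or office in ('LON', 'NYC')]
emp_id=7: ✓ → 157013
emp_id=8: ✗
emp_id=9: ✓ → 103514
emp_id=10: ✗
emp_id=11: ✗
emp_id=12: ✗
emp_id=13: ✗
emp_id=14: ✓ → 99665
emp_id=15: ✗
emp_id=16: ✓ → 84203
emp_id=17: ✗
emp_id=18: ✗
sales_sum = 157013 + 103514 + 99665 + 84203 = 444395

sf_sum=163240, sales_sum=444395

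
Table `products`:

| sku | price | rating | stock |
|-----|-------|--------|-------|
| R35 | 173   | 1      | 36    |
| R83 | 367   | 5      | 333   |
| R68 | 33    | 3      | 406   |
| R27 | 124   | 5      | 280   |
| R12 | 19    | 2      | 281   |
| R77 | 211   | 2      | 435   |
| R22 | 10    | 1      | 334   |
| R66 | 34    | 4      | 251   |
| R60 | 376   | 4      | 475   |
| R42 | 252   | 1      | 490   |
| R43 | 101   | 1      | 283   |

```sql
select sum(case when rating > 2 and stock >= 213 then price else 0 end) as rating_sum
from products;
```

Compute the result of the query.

sku=R35: ✗
sku=R83: ✓ → 367
sku=R68: ✓ → 33
sku=R27: ✓ → 124
sku=R12: ✗
sku=R77: ✗
sku=R22: ✗
sku=R66: ✓ → 34
sku=R60: ✓ → 376
sku=R42: ✗
sku=R43: ✗
rating_sum = 367 + 33 + 124 + 34 + 376 = 934

934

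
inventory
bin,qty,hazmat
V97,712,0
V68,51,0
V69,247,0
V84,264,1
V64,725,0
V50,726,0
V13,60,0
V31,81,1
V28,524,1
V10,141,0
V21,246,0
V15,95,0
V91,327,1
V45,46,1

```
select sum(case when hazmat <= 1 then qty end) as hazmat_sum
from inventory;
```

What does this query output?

bin=V97: ✓ → 712
bin=V68: ✓ → 51
bin=V69: ✓ → 247
bin=V84: ✓ → 264
bin=V64: ✓ → 725
bin=V50: ✓ → 726
bin=V13: ✓ → 60
bin=V31: ✓ → 81
bin=V28: ✓ → 524
bin=V10: ✓ → 141
bin=V21: ✓ → 246
bin=V15: ✓ → 95
bin=V91: ✓ → 327
bin=V45: ✓ → 46
hazmat_sum = 712 + 51 + 247 + 264 + 725 + 726 + 60 + 81 + 524 + 141 + 246 + 95 + 327 + 46 = 4245

4245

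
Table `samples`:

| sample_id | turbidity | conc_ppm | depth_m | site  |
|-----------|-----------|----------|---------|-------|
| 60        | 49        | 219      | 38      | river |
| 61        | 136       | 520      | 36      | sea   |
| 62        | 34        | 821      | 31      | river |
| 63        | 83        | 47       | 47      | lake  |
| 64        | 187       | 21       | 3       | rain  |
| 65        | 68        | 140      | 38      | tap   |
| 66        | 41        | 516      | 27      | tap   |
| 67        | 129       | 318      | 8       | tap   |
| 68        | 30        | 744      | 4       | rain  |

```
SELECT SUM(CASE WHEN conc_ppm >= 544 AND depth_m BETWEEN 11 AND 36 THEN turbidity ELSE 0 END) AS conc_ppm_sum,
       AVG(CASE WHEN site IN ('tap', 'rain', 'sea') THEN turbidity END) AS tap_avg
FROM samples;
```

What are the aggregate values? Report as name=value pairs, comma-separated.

conc_ppm_sum=34, tap_avg=98.5

[conc_ppm_sum: conc_ppm >= 544 AND depth_m BETWEEN 11 AND 36]
sample_id=60: ✗
sample_id=61: ✗
sample_id=62: ✓ → 34
sample_id=63: ✗
sample_id=64: ✗
sample_id=65: ✗
sample_id=66: ✗
sample_id=67: ✗
sample_id=68: ✗
conc_ppm_sum = 34
—
[tap_avg: site IN ('tap', 'rain', 'sea')]
sample_id=60: ✗
sample_id=61: ✓ → 136
sample_id=62: ✗
sample_id=63: ✗
sample_id=64: ✓ → 187
sample_id=65: ✓ → 68
sample_id=66: ✓ → 41
sample_id=67: ✓ → 129
sample_id=68: ✓ → 30
tap_avg = (136 + 187 + 68 + 41 + 129 + 30) / 6 = 98.5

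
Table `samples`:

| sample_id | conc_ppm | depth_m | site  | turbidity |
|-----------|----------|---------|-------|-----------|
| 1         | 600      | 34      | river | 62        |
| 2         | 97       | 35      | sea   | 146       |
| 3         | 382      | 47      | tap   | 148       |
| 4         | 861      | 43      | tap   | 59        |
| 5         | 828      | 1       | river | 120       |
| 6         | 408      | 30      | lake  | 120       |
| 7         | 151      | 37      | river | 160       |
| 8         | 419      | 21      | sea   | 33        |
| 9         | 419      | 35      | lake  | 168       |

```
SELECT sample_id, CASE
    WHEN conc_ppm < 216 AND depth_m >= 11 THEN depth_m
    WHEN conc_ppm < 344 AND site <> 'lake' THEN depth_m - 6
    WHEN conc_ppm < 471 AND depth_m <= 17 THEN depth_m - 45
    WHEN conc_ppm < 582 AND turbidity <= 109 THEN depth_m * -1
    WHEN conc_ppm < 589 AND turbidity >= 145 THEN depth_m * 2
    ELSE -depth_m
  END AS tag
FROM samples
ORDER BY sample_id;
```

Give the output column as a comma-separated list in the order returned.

-34, 35, 94, -43, -1, -30, 37, -21, 70

sample_id=1: ELSE → -34
sample_id=2: conc_ppm < 216 AND depth_m >= 11 → 35
sample_id=3: conc_ppm < 589 AND turbidity >= 145 → 94
sample_id=4: ELSE → -43
sample_id=5: ELSE → -1
sample_id=6: ELSE → -30
sample_id=7: conc_ppm < 216 AND depth_m >= 11 → 37
sample_id=8: conc_ppm < 582 AND turbidity <= 109 → -21
sample_id=9: conc_ppm < 589 AND turbidity >= 145 → 70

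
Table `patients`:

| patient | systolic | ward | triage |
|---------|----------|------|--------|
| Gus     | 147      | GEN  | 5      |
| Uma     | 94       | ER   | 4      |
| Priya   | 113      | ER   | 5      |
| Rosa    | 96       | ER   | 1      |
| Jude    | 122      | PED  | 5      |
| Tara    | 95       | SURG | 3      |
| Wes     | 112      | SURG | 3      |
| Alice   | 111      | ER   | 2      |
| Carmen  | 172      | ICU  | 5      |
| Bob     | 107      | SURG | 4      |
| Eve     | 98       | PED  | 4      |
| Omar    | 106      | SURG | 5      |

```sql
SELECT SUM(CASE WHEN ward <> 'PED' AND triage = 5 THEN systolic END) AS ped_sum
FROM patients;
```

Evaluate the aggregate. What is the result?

538

patient=Gus: ✓ → 147
patient=Uma: ✗
patient=Priya: ✓ → 113
patient=Rosa: ✗
patient=Jude: ✗
patient=Tara: ✗
patient=Wes: ✗
patient=Alice: ✗
patient=Carmen: ✓ → 172
patient=Bob: ✗
patient=Eve: ✗
patient=Omar: ✓ → 106
ped_sum = 147 + 113 + 172 + 106 = 538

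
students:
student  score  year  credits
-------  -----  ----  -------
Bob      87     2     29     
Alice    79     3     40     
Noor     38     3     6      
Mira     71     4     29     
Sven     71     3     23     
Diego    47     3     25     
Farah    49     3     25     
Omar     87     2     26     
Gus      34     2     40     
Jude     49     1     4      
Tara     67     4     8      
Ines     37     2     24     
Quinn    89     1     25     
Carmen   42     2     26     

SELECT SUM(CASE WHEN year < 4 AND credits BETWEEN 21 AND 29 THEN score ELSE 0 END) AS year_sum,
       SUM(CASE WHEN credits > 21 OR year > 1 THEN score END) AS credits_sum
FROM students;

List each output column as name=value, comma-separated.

[year_sum: year < 4 AND credits BETWEEN 21 AND 29]
student=Bob: ✓ → 87
student=Alice: ✗
student=Noor: ✗
student=Mira: ✗
student=Sven: ✓ → 71
student=Diego: ✓ → 47
student=Farah: ✓ → 49
student=Omar: ✓ → 87
student=Gus: ✗
student=Jude: ✗
student=Tara: ✗
student=Ines: ✓ → 37
student=Quinn: ✓ → 89
student=Carmen: ✓ → 42
year_sum = 87 + 71 + 47 + 49 + 87 + 37 + 89 + 42 = 509
—
[credits_sum: credits > 21 OR year > 1]
student=Bob: ✓ → 87
student=Alice: ✓ → 79
student=Noor: ✓ → 38
student=Mira: ✓ → 71
student=Sven: ✓ → 71
student=Diego: ✓ → 47
student=Farah: ✓ → 49
student=Omar: ✓ → 87
student=Gus: ✓ → 34
student=Jude: ✗
student=Tara: ✓ → 67
student=Ines: ✓ → 37
student=Quinn: ✓ → 89
student=Carmen: ✓ → 42
credits_sum = 87 + 79 + 38 + 71 + 71 + 47 + 49 + 87 + 34 + 67 + 37 + 89 + 42 = 798

year_sum=509, credits_sum=798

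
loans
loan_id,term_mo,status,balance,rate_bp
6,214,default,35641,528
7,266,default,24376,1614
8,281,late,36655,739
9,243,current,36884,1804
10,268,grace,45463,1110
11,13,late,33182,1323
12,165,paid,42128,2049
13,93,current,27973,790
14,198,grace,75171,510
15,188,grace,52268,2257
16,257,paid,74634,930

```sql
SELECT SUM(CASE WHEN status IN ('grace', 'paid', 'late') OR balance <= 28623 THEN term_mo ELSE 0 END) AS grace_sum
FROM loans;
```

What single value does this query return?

loan_id=6: ✗
loan_id=7: ✓ → 266
loan_id=8: ✓ → 281
loan_id=9: ✗
loan_id=10: ✓ → 268
loan_id=11: ✓ → 13
loan_id=12: ✓ → 165
loan_id=13: ✓ → 93
loan_id=14: ✓ → 198
loan_id=15: ✓ → 188
loan_id=16: ✓ → 257
grace_sum = 266 + 281 + 268 + 13 + 165 + 93 + 198 + 188 + 257 = 1729

1729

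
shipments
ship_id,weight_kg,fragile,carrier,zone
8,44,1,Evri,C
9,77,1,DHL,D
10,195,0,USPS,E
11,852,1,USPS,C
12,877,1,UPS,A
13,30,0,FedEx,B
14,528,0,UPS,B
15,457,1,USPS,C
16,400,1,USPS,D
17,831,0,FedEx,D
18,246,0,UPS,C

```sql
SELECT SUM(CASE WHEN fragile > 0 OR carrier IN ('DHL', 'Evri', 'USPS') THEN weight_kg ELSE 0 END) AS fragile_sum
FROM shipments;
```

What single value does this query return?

2902

ship_id=8: ✓ → 44
ship_id=9: ✓ → 77
ship_id=10: ✓ → 195
ship_id=11: ✓ → 852
ship_id=12: ✓ → 877
ship_id=13: ✗
ship_id=14: ✗
ship_id=15: ✓ → 457
ship_id=16: ✓ → 400
ship_id=17: ✗
ship_id=18: ✗
fragile_sum = 44 + 77 + 195 + 852 + 877 + 457 + 400 = 2902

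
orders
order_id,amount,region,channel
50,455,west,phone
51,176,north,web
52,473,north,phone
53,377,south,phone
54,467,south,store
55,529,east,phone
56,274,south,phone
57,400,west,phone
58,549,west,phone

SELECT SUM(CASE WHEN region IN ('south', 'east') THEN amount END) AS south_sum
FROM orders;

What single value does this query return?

1647

order_id=50: ✗
order_id=51: ✗
order_id=52: ✗
order_id=53: ✓ → 377
order_id=54: ✓ → 467
order_id=55: ✓ → 529
order_id=56: ✓ → 274
order_id=57: ✗
order_id=58: ✗
south_sum = 377 + 467 + 529 + 274 = 1647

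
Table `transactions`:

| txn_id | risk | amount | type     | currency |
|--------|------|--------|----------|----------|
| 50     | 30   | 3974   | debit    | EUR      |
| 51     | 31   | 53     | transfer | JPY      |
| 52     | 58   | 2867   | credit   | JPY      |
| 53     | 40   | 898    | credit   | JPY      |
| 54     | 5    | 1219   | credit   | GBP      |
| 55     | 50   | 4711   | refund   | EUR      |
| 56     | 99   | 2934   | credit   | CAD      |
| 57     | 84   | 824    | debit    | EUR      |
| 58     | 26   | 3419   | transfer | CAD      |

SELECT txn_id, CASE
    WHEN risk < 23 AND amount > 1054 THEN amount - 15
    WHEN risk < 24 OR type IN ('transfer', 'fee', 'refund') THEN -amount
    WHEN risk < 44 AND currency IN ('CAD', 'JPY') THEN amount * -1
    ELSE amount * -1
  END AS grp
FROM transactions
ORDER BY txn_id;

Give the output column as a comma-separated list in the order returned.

-3974, -53, -2867, -898, 1204, -4711, -2934, -824, -3419

txn_id=50: ELSE → -3974
txn_id=51: risk < 24 OR type IN ('transfer', 'fee', 'refund') → -53
txn_id=52: ELSE → -2867
txn_id=53: risk < 44 AND currency IN ('CAD', 'JPY') → -898
txn_id=54: risk < 23 AND amount > 1054 → 1204
txn_id=55: risk < 24 OR type IN ('transfer', 'fee', 'refund') → -4711
txn_id=56: ELSE → -2934
txn_id=57: ELSE → -824
txn_id=58: risk < 24 OR type IN ('transfer', 'fee', 'refund') → -3419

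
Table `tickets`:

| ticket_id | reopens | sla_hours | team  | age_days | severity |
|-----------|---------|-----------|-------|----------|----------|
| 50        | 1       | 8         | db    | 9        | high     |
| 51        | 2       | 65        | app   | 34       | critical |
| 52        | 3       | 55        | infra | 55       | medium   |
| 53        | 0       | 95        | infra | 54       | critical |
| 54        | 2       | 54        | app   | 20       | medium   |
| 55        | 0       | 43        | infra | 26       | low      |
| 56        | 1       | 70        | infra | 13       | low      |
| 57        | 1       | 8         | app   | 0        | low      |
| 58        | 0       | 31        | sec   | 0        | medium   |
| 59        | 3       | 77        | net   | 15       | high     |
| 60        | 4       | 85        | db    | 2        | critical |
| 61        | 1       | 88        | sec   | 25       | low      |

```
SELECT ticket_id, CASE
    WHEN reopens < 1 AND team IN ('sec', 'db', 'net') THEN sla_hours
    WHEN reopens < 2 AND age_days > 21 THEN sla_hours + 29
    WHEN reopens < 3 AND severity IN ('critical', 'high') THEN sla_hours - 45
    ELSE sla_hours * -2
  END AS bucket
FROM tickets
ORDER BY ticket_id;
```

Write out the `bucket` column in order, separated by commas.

ticket_id=50: reopens < 3 AND severity IN ('critical', 'high') → -37
ticket_id=51: reopens < 3 AND severity IN ('critical', 'high') → 20
ticket_id=52: ELSE → -110
ticket_id=53: reopens < 2 AND age_days > 21 → 124
ticket_id=54: ELSE → -108
ticket_id=55: reopens < 2 AND age_days > 21 → 72
ticket_id=56: ELSE → -140
ticket_id=57: ELSE → -16
ticket_id=58: reopens < 1 AND team IN ('sec', 'db', 'net') → 31
ticket_id=59: ELSE → -154
ticket_id=60: ELSE → -170
ticket_id=61: reopens < 2 AND age_days > 21 → 117

-37, 20, -110, 124, -108, 72, -140, -16, 31, -154, -170, 117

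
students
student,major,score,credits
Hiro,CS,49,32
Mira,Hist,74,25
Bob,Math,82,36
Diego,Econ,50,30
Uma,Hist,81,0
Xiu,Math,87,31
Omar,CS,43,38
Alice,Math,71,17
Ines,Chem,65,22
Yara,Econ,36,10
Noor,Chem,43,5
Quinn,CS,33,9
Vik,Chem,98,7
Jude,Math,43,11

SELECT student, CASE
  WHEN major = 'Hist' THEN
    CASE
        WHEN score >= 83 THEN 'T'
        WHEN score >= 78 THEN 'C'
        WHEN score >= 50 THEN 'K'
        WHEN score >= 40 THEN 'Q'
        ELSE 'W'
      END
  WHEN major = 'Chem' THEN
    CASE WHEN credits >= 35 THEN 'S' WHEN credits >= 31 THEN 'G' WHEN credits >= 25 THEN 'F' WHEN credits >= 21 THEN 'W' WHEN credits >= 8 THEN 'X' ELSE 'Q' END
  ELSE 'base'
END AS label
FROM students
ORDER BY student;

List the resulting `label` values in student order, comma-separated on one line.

base, base, base, base, W, base, K, Q, base, base, C, Q, base, base

student=Alice: major='Math' → outer ELSE → base
student=Bob: major='Math' → outer ELSE → base
student=Diego: major='Econ' → outer ELSE → base
student=Hiro: major='CS' → outer ELSE → base
student=Ines: major='Chem' → inner[credits >= 21] → W
student=Jude: major='Math' → outer ELSE → base
student=Mira: major='Hist' → inner[score >= 50] → K
student=Noor: major='Chem' → inner[ELSE] → Q
student=Omar: major='CS' → outer ELSE → base
student=Quinn: major='CS' → outer ELSE → base
student=Uma: major='Hist' → inner[score >= 78] → C
student=Vik: major='Chem' → inner[ELSE] → Q
student=Xiu: major='Math' → outer ELSE → base
student=Yara: major='Econ' → outer ELSE → base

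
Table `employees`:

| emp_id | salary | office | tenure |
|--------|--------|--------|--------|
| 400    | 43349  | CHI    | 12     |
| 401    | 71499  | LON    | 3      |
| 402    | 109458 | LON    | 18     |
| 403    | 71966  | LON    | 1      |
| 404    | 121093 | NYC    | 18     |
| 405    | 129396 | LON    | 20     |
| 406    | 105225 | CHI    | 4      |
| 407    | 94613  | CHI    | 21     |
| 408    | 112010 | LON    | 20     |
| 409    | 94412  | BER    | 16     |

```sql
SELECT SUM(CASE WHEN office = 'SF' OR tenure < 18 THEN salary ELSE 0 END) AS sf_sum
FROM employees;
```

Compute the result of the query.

386451

emp_id=400: ✓ → 43349
emp_id=401: ✓ → 71499
emp_id=402: ✗
emp_id=403: ✓ → 71966
emp_id=404: ✗
emp_id=405: ✗
emp_id=406: ✓ → 105225
emp_id=407: ✗
emp_id=408: ✗
emp_id=409: ✓ → 94412
sf_sum = 43349 + 71499 + 71966 + 105225 + 94412 = 386451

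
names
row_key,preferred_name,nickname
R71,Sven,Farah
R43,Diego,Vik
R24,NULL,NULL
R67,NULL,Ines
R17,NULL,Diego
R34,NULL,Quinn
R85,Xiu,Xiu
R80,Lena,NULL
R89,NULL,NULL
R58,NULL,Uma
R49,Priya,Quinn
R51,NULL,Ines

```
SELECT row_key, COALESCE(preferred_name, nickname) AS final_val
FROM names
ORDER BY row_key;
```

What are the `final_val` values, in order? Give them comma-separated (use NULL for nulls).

row_key=R17: preferred_name=NULL, nickname=Diego → Diego
row_key=R24: preferred_name=NULL, nickname=NULL (all NULL) → NULL
row_key=R34: preferred_name=NULL, nickname=Quinn → Quinn
row_key=R43: preferred_name=Diego → Diego
row_key=R49: preferred_name=Priya → Priya
row_key=R51: preferred_name=NULL, nickname=Ines → Ines
row_key=R58: preferred_name=NULL, nickname=Uma → Uma
row_key=R67: preferred_name=NULL, nickname=Ines → Ines
row_key=R71: preferred_name=Sven → Sven
row_key=R80: preferred_name=Lena → Lena
row_key=R85: preferred_name=Xiu → Xiu
row_key=R89: preferred_name=NULL, nickname=NULL (all NULL) → NULL

Diego, NULL, Quinn, Diego, Priya, Ines, Uma, Ines, Sven, Lena, Xiu, NULL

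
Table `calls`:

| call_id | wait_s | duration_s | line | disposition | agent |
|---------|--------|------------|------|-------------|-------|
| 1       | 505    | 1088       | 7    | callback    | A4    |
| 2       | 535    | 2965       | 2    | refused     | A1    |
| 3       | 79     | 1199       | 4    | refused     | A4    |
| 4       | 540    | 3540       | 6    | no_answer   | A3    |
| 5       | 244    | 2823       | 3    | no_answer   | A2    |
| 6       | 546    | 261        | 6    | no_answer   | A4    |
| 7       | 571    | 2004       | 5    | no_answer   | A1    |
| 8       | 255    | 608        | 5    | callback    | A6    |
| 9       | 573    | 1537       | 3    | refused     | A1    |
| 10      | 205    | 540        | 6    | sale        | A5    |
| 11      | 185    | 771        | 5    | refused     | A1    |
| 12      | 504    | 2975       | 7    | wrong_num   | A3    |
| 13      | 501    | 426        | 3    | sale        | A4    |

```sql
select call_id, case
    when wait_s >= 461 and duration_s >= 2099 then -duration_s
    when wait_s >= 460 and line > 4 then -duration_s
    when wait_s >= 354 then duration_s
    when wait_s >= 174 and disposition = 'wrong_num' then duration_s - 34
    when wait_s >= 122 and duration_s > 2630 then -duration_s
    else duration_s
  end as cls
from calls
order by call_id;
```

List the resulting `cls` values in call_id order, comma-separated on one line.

-1088, -2965, 1199, -3540, -2823, -261, -2004, 608, 1537, 540, 771, -2975, 426

call_id=1: wait_s >= 460 and line > 4 → -1088
call_id=2: wait_s >= 461 and duration_s >= 2099 → -2965
call_id=3: ELSE → 1199
call_id=4: wait_s >= 461 and duration_s >= 2099 → -3540
call_id=5: wait_s >= 122 and duration_s > 2630 → -2823
call_id=6: wait_s >= 460 and line > 4 → -261
call_id=7: wait_s >= 460 and line > 4 → -2004
call_id=8: ELSE → 608
call_id=9: wait_s >= 354 → 1537
call_id=10: ELSE → 540
call_id=11: ELSE → 771
call_id=12: wait_s >= 461 and duration_s >= 2099 → -2975
call_id=13: wait_s >= 354 → 426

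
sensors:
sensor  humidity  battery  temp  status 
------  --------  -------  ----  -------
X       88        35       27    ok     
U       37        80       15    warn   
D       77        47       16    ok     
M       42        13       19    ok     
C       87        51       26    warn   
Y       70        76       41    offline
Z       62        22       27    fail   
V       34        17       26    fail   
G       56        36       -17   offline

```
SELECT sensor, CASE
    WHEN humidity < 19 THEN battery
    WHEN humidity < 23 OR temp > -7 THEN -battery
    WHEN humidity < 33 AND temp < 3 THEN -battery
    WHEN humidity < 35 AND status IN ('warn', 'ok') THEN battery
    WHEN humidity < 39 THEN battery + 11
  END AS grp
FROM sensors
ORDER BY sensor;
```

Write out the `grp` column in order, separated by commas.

-51, -47, NULL, -13, -80, -17, -35, -76, -22

sensor=C: humidity < 23 OR temp > -7 → -51
sensor=D: humidity < 23 OR temp > -7 → -47
sensor=G: (no match → NULL) → NULL
sensor=M: humidity < 23 OR temp > -7 → -13
sensor=U: humidity < 23 OR temp > -7 → -80
sensor=V: humidity < 23 OR temp > -7 → -17
sensor=X: humidity < 23 OR temp > -7 → -35
sensor=Y: humidity < 23 OR temp > -7 → -76
sensor=Z: humidity < 23 OR temp > -7 → -22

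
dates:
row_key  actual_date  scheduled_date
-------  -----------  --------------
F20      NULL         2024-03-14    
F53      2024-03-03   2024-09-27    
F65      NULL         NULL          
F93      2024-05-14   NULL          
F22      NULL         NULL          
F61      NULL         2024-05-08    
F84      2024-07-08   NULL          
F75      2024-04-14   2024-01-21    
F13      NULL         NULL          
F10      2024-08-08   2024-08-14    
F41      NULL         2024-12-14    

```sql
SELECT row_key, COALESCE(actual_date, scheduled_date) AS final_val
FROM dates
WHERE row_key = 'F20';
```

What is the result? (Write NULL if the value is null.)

2024-03-14

row_key = F20: actual_date=NULL, scheduled_date=2024-03-14.
actual_date=NULL, scheduled_date=2024-03-14 → 2024-03-14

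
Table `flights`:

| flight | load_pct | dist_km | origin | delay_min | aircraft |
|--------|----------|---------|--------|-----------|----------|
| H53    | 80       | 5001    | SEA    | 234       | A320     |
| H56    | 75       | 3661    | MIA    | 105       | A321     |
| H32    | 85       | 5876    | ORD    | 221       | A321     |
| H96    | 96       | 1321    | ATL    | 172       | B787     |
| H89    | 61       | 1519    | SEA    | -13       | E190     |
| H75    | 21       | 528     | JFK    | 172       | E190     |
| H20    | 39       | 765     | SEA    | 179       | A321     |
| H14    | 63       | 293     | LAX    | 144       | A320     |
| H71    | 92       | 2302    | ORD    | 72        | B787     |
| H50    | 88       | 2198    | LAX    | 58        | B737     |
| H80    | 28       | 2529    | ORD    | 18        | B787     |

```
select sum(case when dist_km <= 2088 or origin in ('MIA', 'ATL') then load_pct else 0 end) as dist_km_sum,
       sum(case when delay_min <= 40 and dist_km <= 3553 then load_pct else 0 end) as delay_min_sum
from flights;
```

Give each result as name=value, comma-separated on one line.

dist_km_sum=355, delay_min_sum=89

[dist_km_sum: dist_km <= 2088 or origin in ('MIA', 'ATL')]
flight=H53: ✗
flight=H56: ✓ → 75
flight=H32: ✗
flight=H96: ✓ → 96
flight=H89: ✓ → 61
flight=H75: ✓ → 21
flight=H20: ✓ → 39
flight=H14: ✓ → 63
flight=H71: ✗
flight=H50: ✗
flight=H80: ✗
dist_km_sum = 75 + 96 + 61 + 21 + 39 + 63 = 355
—
[delay_min_sum: delay_min <= 40 and dist_km <= 3553]
flight=H53: ✗
flight=H56: ✗
flight=H32: ✗
flight=H96: ✗
flight=H89: ✓ → 61
flight=H75: ✗
flight=H20: ✗
flight=H14: ✗
flight=H71: ✗
flight=H50: ✗
flight=H80: ✓ → 28
delay_min_sum = 61 + 28 = 89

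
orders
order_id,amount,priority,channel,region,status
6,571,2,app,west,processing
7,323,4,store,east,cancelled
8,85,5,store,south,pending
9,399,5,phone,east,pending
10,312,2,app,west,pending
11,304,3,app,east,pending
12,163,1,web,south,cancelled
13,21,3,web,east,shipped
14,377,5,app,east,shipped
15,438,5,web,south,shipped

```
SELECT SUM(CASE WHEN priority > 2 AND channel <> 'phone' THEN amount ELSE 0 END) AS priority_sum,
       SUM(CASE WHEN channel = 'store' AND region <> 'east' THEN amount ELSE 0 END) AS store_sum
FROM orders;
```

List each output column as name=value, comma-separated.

[priority_sum: priority > 2 AND channel <> 'phone']
order_id=6: ✗
order_id=7: ✓ → 323
order_id=8: ✓ → 85
order_id=9: ✗
order_id=10: ✗
order_id=11: ✓ → 304
order_id=12: ✗
order_id=13: ✓ → 21
order_id=14: ✓ → 377
order_id=15: ✓ → 438
priority_sum = 323 + 85 + 304 + 21 + 377 + 438 = 1548
—
[store_sum: channel = 'store' AND region <> 'east']
order_id=6: ✗
order_id=7: ✗
order_id=8: ✓ → 85
order_id=9: ✗
order_id=10: ✗
order_id=11: ✗
order_id=12: ✗
order_id=13: ✗
order_id=14: ✗
order_id=15: ✗
store_sum = 85

priority_sum=1548, store_sum=85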